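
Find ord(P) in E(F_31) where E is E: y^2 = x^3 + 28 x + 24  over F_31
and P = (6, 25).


Compute successive multiples of P until we hit O:
  1P = (6, 25)
  2P = (20, 20)
  3P = (23, 1)
  4P = (10, 8)
  5P = (4, 13)
  6P = (26, 10)
  7P = (17, 22)
  8P = (5, 17)
  ... (continuing to 27P)
  27P = O

ord(P) = 27


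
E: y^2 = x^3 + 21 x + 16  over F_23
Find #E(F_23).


For each x in F_23, count y with y^2 = x^3 + 21 x + 16 mod 23:
  x = 0: RHS = 16, y in [4, 19]  -> 2 point(s)
  x = 4: RHS = 3, y in [7, 16]  -> 2 point(s)
  x = 5: RHS = 16, y in [4, 19]  -> 2 point(s)
  x = 6: RHS = 13, y in [6, 17]  -> 2 point(s)
  x = 7: RHS = 0, y in [0]  -> 1 point(s)
  x = 8: RHS = 6, y in [11, 12]  -> 2 point(s)
  x = 12: RHS = 18, y in [8, 15]  -> 2 point(s)
  x = 13: RHS = 2, y in [5, 18]  -> 2 point(s)
  x = 14: RHS = 18, y in [8, 15]  -> 2 point(s)
  x = 15: RHS = 3, y in [7, 16]  -> 2 point(s)
  x = 16: RHS = 9, y in [3, 20]  -> 2 point(s)
  x = 18: RHS = 16, y in [4, 19]  -> 2 point(s)
  x = 19: RHS = 6, y in [11, 12]  -> 2 point(s)
  x = 20: RHS = 18, y in [8, 15]  -> 2 point(s)
  x = 21: RHS = 12, y in [9, 14]  -> 2 point(s)
Affine points: 29. Add the point at infinity: total = 30.

#E(F_23) = 30


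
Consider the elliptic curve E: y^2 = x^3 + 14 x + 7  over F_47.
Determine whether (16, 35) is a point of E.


Check whether y^2 = x^3 + 14 x + 7 (mod 47) for (x, y) = (16, 35).
LHS: y^2 = 35^2 mod 47 = 3
RHS: x^3 + 14 x + 7 = 16^3 + 14*16 + 7 mod 47 = 3
LHS = RHS

Yes, on the curve


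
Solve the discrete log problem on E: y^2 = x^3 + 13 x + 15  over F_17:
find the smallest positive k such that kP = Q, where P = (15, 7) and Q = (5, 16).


Enumerate multiples of P until we hit Q = (5, 16):
  1P = (15, 7)
  2P = (13, 16)
  3P = (5, 16)
Match found at i = 3.

k = 3


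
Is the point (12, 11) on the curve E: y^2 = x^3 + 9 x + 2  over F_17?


Check whether y^2 = x^3 + 9 x + 2 (mod 17) for (x, y) = (12, 11).
LHS: y^2 = 11^2 mod 17 = 2
RHS: x^3 + 9 x + 2 = 12^3 + 9*12 + 2 mod 17 = 2
LHS = RHS

Yes, on the curve


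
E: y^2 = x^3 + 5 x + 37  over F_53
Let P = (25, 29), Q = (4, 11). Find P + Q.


P != Q, so use the chord formula.
s = (y2 - y1) / (x2 - x1) = (35) / (32) mod 53 = 16
x3 = s^2 - x1 - x2 mod 53 = 16^2 - 25 - 4 = 15
y3 = s (x1 - x3) - y1 mod 53 = 16 * (25 - 15) - 29 = 25

P + Q = (15, 25)


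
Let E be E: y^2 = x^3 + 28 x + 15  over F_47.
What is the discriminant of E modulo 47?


4 a^3 + 27 b^2 = 4*28^3 + 27*15^2 = 87808 + 6075 = 93883
Delta = -16 * (93883) = -1502128
Delta mod 47 = 39

Delta = 39 (mod 47)


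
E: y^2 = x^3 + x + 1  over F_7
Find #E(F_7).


For each x in F_7, count y with y^2 = x^3 + 1 x + 1 mod 7:
  x = 0: RHS = 1, y in [1, 6]  -> 2 point(s)
  x = 2: RHS = 4, y in [2, 5]  -> 2 point(s)
Affine points: 4. Add the point at infinity: total = 5.

#E(F_7) = 5


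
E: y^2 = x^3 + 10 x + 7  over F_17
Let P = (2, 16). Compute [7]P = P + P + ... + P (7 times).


k = 7 = 111_2 (binary, LSB first: 111)
Double-and-add from P = (2, 16):
  bit 0 = 1: acc = O + (2, 16) = (2, 16)
  bit 1 = 1: acc = (2, 16) + (15, 8) = (4, 14)
  bit 2 = 1: acc = (4, 14) + (12, 11) = (3, 9)

7P = (3, 9)


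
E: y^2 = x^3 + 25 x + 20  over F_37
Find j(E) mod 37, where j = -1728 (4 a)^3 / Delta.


Delta = -16(4 a^3 + 27 b^2) mod 37 = 26
-1728 * (4 a)^3 = -1728 * (4*25)^3 mod 37 = 11
j = 11 * 26^(-1) mod 37 = 36

j = 36 (mod 37)


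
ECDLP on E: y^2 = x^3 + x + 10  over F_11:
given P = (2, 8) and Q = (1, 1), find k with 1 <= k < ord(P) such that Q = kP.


Enumerate multiples of P until we hit Q = (1, 1):
  1P = (2, 8)
  2P = (1, 10)
  3P = (1, 1)
Match found at i = 3.

k = 3


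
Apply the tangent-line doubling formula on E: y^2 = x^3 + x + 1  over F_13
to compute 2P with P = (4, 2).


Doubling: s = (3 x1^2 + a) / (2 y1)
s = (3*4^2 + 1) / (2*2) mod 13 = 9
x3 = s^2 - 2 x1 mod 13 = 9^2 - 2*4 = 8
y3 = s (x1 - x3) - y1 mod 13 = 9 * (4 - 8) - 2 = 1

2P = (8, 1)


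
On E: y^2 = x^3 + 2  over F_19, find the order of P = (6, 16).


Compute successive multiples of P until we hit O:
  1P = (6, 16)
  2P = (8, 1)
  3P = (9, 16)
  4P = (4, 3)
  5P = (18, 1)
  6P = (12, 1)
  7P = (12, 18)
  8P = (18, 18)
  ... (continuing to 13P)
  13P = O

ord(P) = 13


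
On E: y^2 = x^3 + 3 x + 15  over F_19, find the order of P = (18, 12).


Compute successive multiples of P until we hit O:
  1P = (18, 12)
  2P = (8, 0)
  3P = (18, 7)
  4P = O

ord(P) = 4


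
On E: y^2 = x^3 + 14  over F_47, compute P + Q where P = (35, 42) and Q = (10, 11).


P != Q, so use the chord formula.
s = (y2 - y1) / (x2 - x1) = (16) / (22) mod 47 = 5
x3 = s^2 - x1 - x2 mod 47 = 5^2 - 35 - 10 = 27
y3 = s (x1 - x3) - y1 mod 47 = 5 * (35 - 27) - 42 = 45

P + Q = (27, 45)


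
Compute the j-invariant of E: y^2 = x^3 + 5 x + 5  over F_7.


Delta = -16(4 a^3 + 27 b^2) mod 7 = 2
-1728 * (4 a)^3 = -1728 * (4*5)^3 mod 7 = 6
j = 6 * 2^(-1) mod 7 = 3

j = 3 (mod 7)


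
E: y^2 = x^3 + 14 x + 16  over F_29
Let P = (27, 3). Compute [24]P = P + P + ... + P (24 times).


k = 24 = 11000_2 (binary, LSB first: 00011)
Double-and-add from P = (27, 3):
  bit 0 = 0: acc unchanged = O
  bit 1 = 0: acc unchanged = O
  bit 2 = 0: acc unchanged = O
  bit 3 = 1: acc = O + (24, 13) = (24, 13)
  bit 4 = 1: acc = (24, 13) + (4, 22) = (2, 9)

24P = (2, 9)


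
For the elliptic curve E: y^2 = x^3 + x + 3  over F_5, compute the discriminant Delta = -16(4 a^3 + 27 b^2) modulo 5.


4 a^3 + 27 b^2 = 4*1^3 + 27*3^2 = 4 + 243 = 247
Delta = -16 * (247) = -3952
Delta mod 5 = 3

Delta = 3 (mod 5)


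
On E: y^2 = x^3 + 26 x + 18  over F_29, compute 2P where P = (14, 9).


Doubling: s = (3 x1^2 + a) / (2 y1)
s = (3*14^2 + 26) / (2*9) mod 29 = 18
x3 = s^2 - 2 x1 mod 29 = 18^2 - 2*14 = 6
y3 = s (x1 - x3) - y1 mod 29 = 18 * (14 - 6) - 9 = 19

2P = (6, 19)


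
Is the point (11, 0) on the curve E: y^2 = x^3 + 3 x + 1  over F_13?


Check whether y^2 = x^3 + 3 x + 1 (mod 13) for (x, y) = (11, 0).
LHS: y^2 = 0^2 mod 13 = 0
RHS: x^3 + 3 x + 1 = 11^3 + 3*11 + 1 mod 13 = 0
LHS = RHS

Yes, on the curve


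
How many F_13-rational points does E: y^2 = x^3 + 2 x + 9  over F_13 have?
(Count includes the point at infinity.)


For each x in F_13, count y with y^2 = x^3 + 2 x + 9 mod 13:
  x = 0: RHS = 9, y in [3, 10]  -> 2 point(s)
  x = 1: RHS = 12, y in [5, 8]  -> 2 point(s)
  x = 3: RHS = 3, y in [4, 9]  -> 2 point(s)
  x = 4: RHS = 3, y in [4, 9]  -> 2 point(s)
  x = 5: RHS = 1, y in [1, 12]  -> 2 point(s)
  x = 6: RHS = 3, y in [4, 9]  -> 2 point(s)
  x = 8: RHS = 4, y in [2, 11]  -> 2 point(s)
  x = 11: RHS = 10, y in [6, 7]  -> 2 point(s)
Affine points: 16. Add the point at infinity: total = 17.

#E(F_13) = 17


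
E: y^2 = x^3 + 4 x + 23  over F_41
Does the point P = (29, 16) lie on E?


Check whether y^2 = x^3 + 4 x + 23 (mod 41) for (x, y) = (29, 16).
LHS: y^2 = 16^2 mod 41 = 10
RHS: x^3 + 4 x + 23 = 29^3 + 4*29 + 23 mod 41 = 10
LHS = RHS

Yes, on the curve


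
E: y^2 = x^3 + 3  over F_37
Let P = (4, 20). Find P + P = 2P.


Doubling: s = (3 x1^2 + a) / (2 y1)
s = (3*4^2 + 0) / (2*20) mod 37 = 16
x3 = s^2 - 2 x1 mod 37 = 16^2 - 2*4 = 26
y3 = s (x1 - x3) - y1 mod 37 = 16 * (4 - 26) - 20 = 35

2P = (26, 35)


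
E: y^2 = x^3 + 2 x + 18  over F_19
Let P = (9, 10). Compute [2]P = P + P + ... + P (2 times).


k = 2 = 10_2 (binary, LSB first: 01)
Double-and-add from P = (9, 10):
  bit 0 = 0: acc unchanged = O
  bit 1 = 1: acc = O + (5, 1) = (5, 1)

2P = (5, 1)


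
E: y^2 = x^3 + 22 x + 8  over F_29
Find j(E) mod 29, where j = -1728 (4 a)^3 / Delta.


Delta = -16(4 a^3 + 27 b^2) mod 29 = 17
-1728 * (4 a)^3 = -1728 * (4*22)^3 mod 29 = 12
j = 12 * 17^(-1) mod 29 = 28

j = 28 (mod 29)


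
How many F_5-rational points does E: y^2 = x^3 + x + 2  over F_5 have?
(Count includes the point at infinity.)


For each x in F_5, count y with y^2 = x^3 + 1 x + 2 mod 5:
  x = 1: RHS = 4, y in [2, 3]  -> 2 point(s)
  x = 4: RHS = 0, y in [0]  -> 1 point(s)
Affine points: 3. Add the point at infinity: total = 4.

#E(F_5) = 4


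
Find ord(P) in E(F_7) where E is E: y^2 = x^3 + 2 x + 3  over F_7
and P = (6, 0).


Compute successive multiples of P until we hit O:
  1P = (6, 0)
  2P = O

ord(P) = 2


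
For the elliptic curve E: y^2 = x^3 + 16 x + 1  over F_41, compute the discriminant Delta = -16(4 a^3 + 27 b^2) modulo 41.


4 a^3 + 27 b^2 = 4*16^3 + 27*1^2 = 16384 + 27 = 16411
Delta = -16 * (16411) = -262576
Delta mod 41 = 29

Delta = 29 (mod 41)


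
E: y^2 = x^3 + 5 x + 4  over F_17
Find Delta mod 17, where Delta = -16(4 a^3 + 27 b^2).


4 a^3 + 27 b^2 = 4*5^3 + 27*4^2 = 500 + 432 = 932
Delta = -16 * (932) = -14912
Delta mod 17 = 14

Delta = 14 (mod 17)


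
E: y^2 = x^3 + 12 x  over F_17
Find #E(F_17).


For each x in F_17, count y with y^2 = x^3 + 12 x + 0 mod 17:
  x = 0: RHS = 0, y in [0]  -> 1 point(s)
  x = 1: RHS = 13, y in [8, 9]  -> 2 point(s)
  x = 2: RHS = 15, y in [7, 10]  -> 2 point(s)
  x = 5: RHS = 15, y in [7, 10]  -> 2 point(s)
  x = 6: RHS = 16, y in [4, 13]  -> 2 point(s)
  x = 7: RHS = 2, y in [6, 11]  -> 2 point(s)
  x = 8: RHS = 13, y in [8, 9]  -> 2 point(s)
  x = 9: RHS = 4, y in [2, 15]  -> 2 point(s)
  x = 10: RHS = 15, y in [7, 10]  -> 2 point(s)
  x = 11: RHS = 1, y in [1, 16]  -> 2 point(s)
  x = 12: RHS = 2, y in [6, 11]  -> 2 point(s)
  x = 15: RHS = 2, y in [6, 11]  -> 2 point(s)
  x = 16: RHS = 4, y in [2, 15]  -> 2 point(s)
Affine points: 25. Add the point at infinity: total = 26.

#E(F_17) = 26


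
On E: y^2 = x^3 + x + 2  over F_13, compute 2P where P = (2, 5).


k = 2 = 10_2 (binary, LSB first: 01)
Double-and-add from P = (2, 5):
  bit 0 = 0: acc unchanged = O
  bit 1 = 1: acc = O + (9, 8) = (9, 8)

2P = (9, 8)


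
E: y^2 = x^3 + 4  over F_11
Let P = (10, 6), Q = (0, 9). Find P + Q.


P != Q, so use the chord formula.
s = (y2 - y1) / (x2 - x1) = (3) / (1) mod 11 = 3
x3 = s^2 - x1 - x2 mod 11 = 3^2 - 10 - 0 = 10
y3 = s (x1 - x3) - y1 mod 11 = 3 * (10 - 10) - 6 = 5

P + Q = (10, 5)


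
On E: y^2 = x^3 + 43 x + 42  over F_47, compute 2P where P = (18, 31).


Doubling: s = (3 x1^2 + a) / (2 y1)
s = (3*18^2 + 43) / (2*31) mod 47 = 5
x3 = s^2 - 2 x1 mod 47 = 5^2 - 2*18 = 36
y3 = s (x1 - x3) - y1 mod 47 = 5 * (18 - 36) - 31 = 20

2P = (36, 20)


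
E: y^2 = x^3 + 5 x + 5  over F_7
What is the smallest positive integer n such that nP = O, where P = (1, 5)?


Compute successive multiples of P until we hit O:
  1P = (1, 5)
  2P = (2, 4)
  3P = (5, 6)
  4P = (5, 1)
  5P = (2, 3)
  6P = (1, 2)
  7P = O

ord(P) = 7


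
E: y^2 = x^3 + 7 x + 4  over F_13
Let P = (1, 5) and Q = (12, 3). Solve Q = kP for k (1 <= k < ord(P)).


Enumerate multiples of P until we hit Q = (12, 3):
  1P = (1, 5)
  2P = (12, 10)
  3P = (3, 0)
  4P = (12, 3)
Match found at i = 4.

k = 4


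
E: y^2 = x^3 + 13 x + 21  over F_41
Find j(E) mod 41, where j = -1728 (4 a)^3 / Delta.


Delta = -16(4 a^3 + 27 b^2) mod 41 = 37
-1728 * (4 a)^3 = -1728 * (4*13)^3 mod 41 = 9
j = 9 * 37^(-1) mod 41 = 8

j = 8 (mod 41)


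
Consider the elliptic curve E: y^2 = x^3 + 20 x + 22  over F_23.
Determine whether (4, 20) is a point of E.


Check whether y^2 = x^3 + 20 x + 22 (mod 23) for (x, y) = (4, 20).
LHS: y^2 = 20^2 mod 23 = 9
RHS: x^3 + 20 x + 22 = 4^3 + 20*4 + 22 mod 23 = 5
LHS != RHS

No, not on the curve


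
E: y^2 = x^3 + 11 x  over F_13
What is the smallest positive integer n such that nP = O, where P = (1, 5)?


Compute successive multiples of P until we hit O:
  1P = (1, 5)
  2P = (1, 8)
  3P = O

ord(P) = 3


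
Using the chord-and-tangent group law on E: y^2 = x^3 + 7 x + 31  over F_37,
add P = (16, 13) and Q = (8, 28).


P != Q, so use the chord formula.
s = (y2 - y1) / (x2 - x1) = (15) / (29) mod 37 = 12
x3 = s^2 - x1 - x2 mod 37 = 12^2 - 16 - 8 = 9
y3 = s (x1 - x3) - y1 mod 37 = 12 * (16 - 9) - 13 = 34

P + Q = (9, 34)


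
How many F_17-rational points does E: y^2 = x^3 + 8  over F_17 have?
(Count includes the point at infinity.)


For each x in F_17, count y with y^2 = x^3 + 0 x + 8 mod 17:
  x = 0: RHS = 8, y in [5, 12]  -> 2 point(s)
  x = 1: RHS = 9, y in [3, 14]  -> 2 point(s)
  x = 2: RHS = 16, y in [4, 13]  -> 2 point(s)
  x = 3: RHS = 1, y in [1, 16]  -> 2 point(s)
  x = 4: RHS = 4, y in [2, 15]  -> 2 point(s)
  x = 11: RHS = 13, y in [8, 9]  -> 2 point(s)
  x = 12: RHS = 2, y in [6, 11]  -> 2 point(s)
  x = 14: RHS = 15, y in [7, 10]  -> 2 point(s)
  x = 15: RHS = 0, y in [0]  -> 1 point(s)
Affine points: 17. Add the point at infinity: total = 18.

#E(F_17) = 18


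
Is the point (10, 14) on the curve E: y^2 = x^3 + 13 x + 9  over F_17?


Check whether y^2 = x^3 + 13 x + 9 (mod 17) for (x, y) = (10, 14).
LHS: y^2 = 14^2 mod 17 = 9
RHS: x^3 + 13 x + 9 = 10^3 + 13*10 + 9 mod 17 = 0
LHS != RHS

No, not on the curve


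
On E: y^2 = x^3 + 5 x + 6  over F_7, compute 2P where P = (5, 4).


k = 2 = 10_2 (binary, LSB first: 01)
Double-and-add from P = (5, 4):
  bit 0 = 0: acc unchanged = O
  bit 1 = 1: acc = O + (6, 0) = (6, 0)

2P = (6, 0)


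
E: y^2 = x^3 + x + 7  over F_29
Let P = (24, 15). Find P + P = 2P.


Doubling: s = (3 x1^2 + a) / (2 y1)
s = (3*24^2 + 1) / (2*15) mod 29 = 18
x3 = s^2 - 2 x1 mod 29 = 18^2 - 2*24 = 15
y3 = s (x1 - x3) - y1 mod 29 = 18 * (24 - 15) - 15 = 2

2P = (15, 2)


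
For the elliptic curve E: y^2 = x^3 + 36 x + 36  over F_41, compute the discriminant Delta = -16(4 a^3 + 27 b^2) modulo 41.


4 a^3 + 27 b^2 = 4*36^3 + 27*36^2 = 186624 + 34992 = 221616
Delta = -16 * (221616) = -3545856
Delta mod 41 = 29

Delta = 29 (mod 41)


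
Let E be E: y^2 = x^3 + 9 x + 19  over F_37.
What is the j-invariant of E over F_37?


Delta = -16(4 a^3 + 27 b^2) mod 37 = 4
-1728 * (4 a)^3 = -1728 * (4*9)^3 mod 37 = 26
j = 26 * 4^(-1) mod 37 = 25

j = 25 (mod 37)


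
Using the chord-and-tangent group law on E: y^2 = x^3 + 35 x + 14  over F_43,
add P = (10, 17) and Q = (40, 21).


P != Q, so use the chord formula.
s = (y2 - y1) / (x2 - x1) = (4) / (30) mod 43 = 3
x3 = s^2 - x1 - x2 mod 43 = 3^2 - 10 - 40 = 2
y3 = s (x1 - x3) - y1 mod 43 = 3 * (10 - 2) - 17 = 7

P + Q = (2, 7)


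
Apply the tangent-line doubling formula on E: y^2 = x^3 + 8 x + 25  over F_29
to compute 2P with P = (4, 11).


Doubling: s = (3 x1^2 + a) / (2 y1)
s = (3*4^2 + 8) / (2*11) mod 29 = 21
x3 = s^2 - 2 x1 mod 29 = 21^2 - 2*4 = 27
y3 = s (x1 - x3) - y1 mod 29 = 21 * (4 - 27) - 11 = 28

2P = (27, 28)


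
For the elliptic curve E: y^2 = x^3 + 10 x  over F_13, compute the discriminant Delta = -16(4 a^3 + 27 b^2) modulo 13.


4 a^3 + 27 b^2 = 4*10^3 + 27*0^2 = 4000 + 0 = 4000
Delta = -16 * (4000) = -64000
Delta mod 13 = 12

Delta = 12 (mod 13)


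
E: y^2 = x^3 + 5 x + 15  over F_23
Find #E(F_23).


For each x in F_23, count y with y^2 = x^3 + 5 x + 15 mod 23:
  x = 5: RHS = 4, y in [2, 21]  -> 2 point(s)
  x = 6: RHS = 8, y in [10, 13]  -> 2 point(s)
  x = 7: RHS = 2, y in [5, 18]  -> 2 point(s)
  x = 12: RHS = 9, y in [3, 20]  -> 2 point(s)
  x = 13: RHS = 0, y in [0]  -> 1 point(s)
  x = 14: RHS = 0, y in [0]  -> 1 point(s)
  x = 18: RHS = 3, y in [7, 16]  -> 2 point(s)
  x = 19: RHS = 0, y in [0]  -> 1 point(s)
  x = 22: RHS = 9, y in [3, 20]  -> 2 point(s)
Affine points: 15. Add the point at infinity: total = 16.

#E(F_23) = 16


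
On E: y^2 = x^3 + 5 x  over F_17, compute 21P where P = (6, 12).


k = 21 = 10101_2 (binary, LSB first: 10101)
Double-and-add from P = (6, 12):
  bit 0 = 1: acc = O + (6, 12) = (6, 12)
  bit 1 = 0: acc unchanged = (6, 12)
  bit 2 = 1: acc = (6, 12) + (8, 5) = (11, 14)
  bit 3 = 0: acc unchanged = (11, 14)
  bit 4 = 1: acc = (11, 14) + (13, 16) = (11, 3)

21P = (11, 3)


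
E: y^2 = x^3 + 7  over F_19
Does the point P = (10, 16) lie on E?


Check whether y^2 = x^3 + 0 x + 7 (mod 19) for (x, y) = (10, 16).
LHS: y^2 = 16^2 mod 19 = 9
RHS: x^3 + 0 x + 7 = 10^3 + 0*10 + 7 mod 19 = 0
LHS != RHS

No, not on the curve


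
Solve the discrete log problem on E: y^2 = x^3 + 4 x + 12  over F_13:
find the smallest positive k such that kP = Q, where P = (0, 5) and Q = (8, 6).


Enumerate multiples of P until we hit Q = (8, 6):
  1P = (0, 5)
  2P = (9, 7)
  3P = (1, 2)
  4P = (8, 6)
Match found at i = 4.

k = 4


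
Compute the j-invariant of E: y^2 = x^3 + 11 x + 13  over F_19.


Delta = -16(4 a^3 + 27 b^2) mod 19 = 2
-1728 * (4 a)^3 = -1728 * (4*11)^3 mod 19 = 7
j = 7 * 2^(-1) mod 19 = 13

j = 13 (mod 19)


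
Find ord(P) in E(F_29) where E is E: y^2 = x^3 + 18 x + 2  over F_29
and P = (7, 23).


Compute successive multiples of P until we hit O:
  1P = (7, 23)
  2P = (21, 10)
  3P = (10, 15)
  4P = (3, 5)
  5P = (3, 24)
  6P = (10, 14)
  7P = (21, 19)
  8P = (7, 6)
  ... (continuing to 9P)
  9P = O

ord(P) = 9


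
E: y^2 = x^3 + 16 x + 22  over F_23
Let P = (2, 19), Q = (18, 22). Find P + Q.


P != Q, so use the chord formula.
s = (y2 - y1) / (x2 - x1) = (3) / (16) mod 23 = 16
x3 = s^2 - x1 - x2 mod 23 = 16^2 - 2 - 18 = 6
y3 = s (x1 - x3) - y1 mod 23 = 16 * (2 - 6) - 19 = 9

P + Q = (6, 9)


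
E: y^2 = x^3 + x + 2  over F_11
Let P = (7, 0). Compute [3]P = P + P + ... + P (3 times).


k = 3 = 11_2 (binary, LSB first: 11)
Double-and-add from P = (7, 0):
  bit 0 = 1: acc = O + (7, 0) = (7, 0)
  bit 1 = 1: acc = (7, 0) + O = (7, 0)

3P = (7, 0)


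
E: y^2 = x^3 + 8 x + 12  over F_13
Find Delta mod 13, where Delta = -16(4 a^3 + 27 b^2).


4 a^3 + 27 b^2 = 4*8^3 + 27*12^2 = 2048 + 3888 = 5936
Delta = -16 * (5936) = -94976
Delta mod 13 = 2

Delta = 2 (mod 13)


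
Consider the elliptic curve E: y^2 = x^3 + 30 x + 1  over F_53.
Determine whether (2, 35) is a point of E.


Check whether y^2 = x^3 + 30 x + 1 (mod 53) for (x, y) = (2, 35).
LHS: y^2 = 35^2 mod 53 = 6
RHS: x^3 + 30 x + 1 = 2^3 + 30*2 + 1 mod 53 = 16
LHS != RHS

No, not on the curve


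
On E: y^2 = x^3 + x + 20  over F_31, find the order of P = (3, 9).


Compute successive multiples of P until we hit O:
  1P = (3, 9)
  2P = (19, 4)
  3P = (16, 28)
  4P = (9, 18)
  5P = (29, 14)
  6P = (0, 19)
  7P = (15, 0)
  8P = (0, 12)
  ... (continuing to 14P)
  14P = O

ord(P) = 14


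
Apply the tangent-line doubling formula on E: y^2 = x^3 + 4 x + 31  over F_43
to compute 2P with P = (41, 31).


Doubling: s = (3 x1^2 + a) / (2 y1)
s = (3*41^2 + 4) / (2*31) mod 43 = 28
x3 = s^2 - 2 x1 mod 43 = 28^2 - 2*41 = 14
y3 = s (x1 - x3) - y1 mod 43 = 28 * (41 - 14) - 31 = 37

2P = (14, 37)


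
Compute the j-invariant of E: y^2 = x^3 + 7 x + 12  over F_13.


Delta = -16(4 a^3 + 27 b^2) mod 13 = 2
-1728 * (4 a)^3 = -1728 * (4*7)^3 mod 13 = 8
j = 8 * 2^(-1) mod 13 = 4

j = 4 (mod 13)


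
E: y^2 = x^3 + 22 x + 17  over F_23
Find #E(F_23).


For each x in F_23, count y with y^2 = x^3 + 22 x + 17 mod 23:
  x = 2: RHS = 0, y in [0]  -> 1 point(s)
  x = 3: RHS = 18, y in [8, 15]  -> 2 point(s)
  x = 4: RHS = 8, y in [10, 13]  -> 2 point(s)
  x = 7: RHS = 8, y in [10, 13]  -> 2 point(s)
  x = 9: RHS = 1, y in [1, 22]  -> 2 point(s)
  x = 10: RHS = 18, y in [8, 15]  -> 2 point(s)
  x = 11: RHS = 3, y in [7, 16]  -> 2 point(s)
  x = 12: RHS = 8, y in [10, 13]  -> 2 point(s)
  x = 13: RHS = 16, y in [4, 19]  -> 2 point(s)
  x = 16: RHS = 3, y in [7, 16]  -> 2 point(s)
  x = 18: RHS = 12, y in [9, 14]  -> 2 point(s)
  x = 19: RHS = 3, y in [7, 16]  -> 2 point(s)
  x = 20: RHS = 16, y in [4, 19]  -> 2 point(s)
Affine points: 25. Add the point at infinity: total = 26.

#E(F_23) = 26


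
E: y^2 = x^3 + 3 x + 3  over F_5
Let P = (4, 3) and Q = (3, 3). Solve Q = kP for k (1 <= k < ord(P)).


Enumerate multiples of P until we hit Q = (3, 3):
  1P = (4, 3)
  2P = (3, 3)
Match found at i = 2.

k = 2


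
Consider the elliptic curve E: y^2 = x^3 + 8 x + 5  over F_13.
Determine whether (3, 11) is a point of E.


Check whether y^2 = x^3 + 8 x + 5 (mod 13) for (x, y) = (3, 11).
LHS: y^2 = 11^2 mod 13 = 4
RHS: x^3 + 8 x + 5 = 3^3 + 8*3 + 5 mod 13 = 4
LHS = RHS

Yes, on the curve


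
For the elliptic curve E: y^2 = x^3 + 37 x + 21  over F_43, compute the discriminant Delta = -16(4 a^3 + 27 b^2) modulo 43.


4 a^3 + 27 b^2 = 4*37^3 + 27*21^2 = 202612 + 11907 = 214519
Delta = -16 * (214519) = -3432304
Delta mod 43 = 42

Delta = 42 (mod 43)


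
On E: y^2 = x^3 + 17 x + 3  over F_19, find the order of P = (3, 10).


Compute successive multiples of P until we hit O:
  1P = (3, 10)
  2P = (11, 18)
  3P = (6, 6)
  4P = (16, 1)
  5P = (7, 3)
  6P = (18, 2)
  7P = (2, 11)
  8P = (15, 2)
  ... (continuing to 25P)
  25P = O

ord(P) = 25


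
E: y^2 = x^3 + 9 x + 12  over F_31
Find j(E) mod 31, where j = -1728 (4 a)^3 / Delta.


Delta = -16(4 a^3 + 27 b^2) mod 31 = 8
-1728 * (4 a)^3 = -1728 * (4*9)^3 mod 31 = 8
j = 8 * 8^(-1) mod 31 = 1

j = 1 (mod 31)


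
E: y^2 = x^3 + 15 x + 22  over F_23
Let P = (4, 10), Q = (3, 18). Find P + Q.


P != Q, so use the chord formula.
s = (y2 - y1) / (x2 - x1) = (8) / (22) mod 23 = 15
x3 = s^2 - x1 - x2 mod 23 = 15^2 - 4 - 3 = 11
y3 = s (x1 - x3) - y1 mod 23 = 15 * (4 - 11) - 10 = 0

P + Q = (11, 0)


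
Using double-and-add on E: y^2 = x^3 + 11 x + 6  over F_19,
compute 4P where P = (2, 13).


k = 4 = 100_2 (binary, LSB first: 001)
Double-and-add from P = (2, 13):
  bit 0 = 0: acc unchanged = O
  bit 1 = 0: acc unchanged = O
  bit 2 = 1: acc = O + (9, 6) = (9, 6)

4P = (9, 6)


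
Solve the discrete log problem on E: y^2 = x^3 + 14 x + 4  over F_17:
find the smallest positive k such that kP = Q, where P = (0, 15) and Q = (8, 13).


Enumerate multiples of P until we hit Q = (8, 13):
  1P = (0, 15)
  2P = (8, 13)
Match found at i = 2.

k = 2


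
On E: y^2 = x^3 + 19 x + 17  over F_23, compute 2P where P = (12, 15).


Doubling: s = (3 x1^2 + a) / (2 y1)
s = (3*12^2 + 19) / (2*15) mod 23 = 2
x3 = s^2 - 2 x1 mod 23 = 2^2 - 2*12 = 3
y3 = s (x1 - x3) - y1 mod 23 = 2 * (12 - 3) - 15 = 3

2P = (3, 3)


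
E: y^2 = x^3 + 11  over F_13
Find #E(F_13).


For each x in F_13, count y with y^2 = x^3 + 0 x + 11 mod 13:
  x = 1: RHS = 12, y in [5, 8]  -> 2 point(s)
  x = 3: RHS = 12, y in [5, 8]  -> 2 point(s)
  x = 4: RHS = 10, y in [6, 7]  -> 2 point(s)
  x = 7: RHS = 3, y in [4, 9]  -> 2 point(s)
  x = 8: RHS = 3, y in [4, 9]  -> 2 point(s)
  x = 9: RHS = 12, y in [5, 8]  -> 2 point(s)
  x = 10: RHS = 10, y in [6, 7]  -> 2 point(s)
  x = 11: RHS = 3, y in [4, 9]  -> 2 point(s)
  x = 12: RHS = 10, y in [6, 7]  -> 2 point(s)
Affine points: 18. Add the point at infinity: total = 19.

#E(F_13) = 19


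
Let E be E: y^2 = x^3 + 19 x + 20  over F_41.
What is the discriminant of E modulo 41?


4 a^3 + 27 b^2 = 4*19^3 + 27*20^2 = 27436 + 10800 = 38236
Delta = -16 * (38236) = -611776
Delta mod 41 = 26

Delta = 26 (mod 41)


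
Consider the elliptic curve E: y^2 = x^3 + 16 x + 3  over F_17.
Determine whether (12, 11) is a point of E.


Check whether y^2 = x^3 + 16 x + 3 (mod 17) for (x, y) = (12, 11).
LHS: y^2 = 11^2 mod 17 = 2
RHS: x^3 + 16 x + 3 = 12^3 + 16*12 + 3 mod 17 = 2
LHS = RHS

Yes, on the curve


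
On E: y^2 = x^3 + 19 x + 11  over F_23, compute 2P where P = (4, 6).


Doubling: s = (3 x1^2 + a) / (2 y1)
s = (3*4^2 + 19) / (2*6) mod 23 = 19
x3 = s^2 - 2 x1 mod 23 = 19^2 - 2*4 = 8
y3 = s (x1 - x3) - y1 mod 23 = 19 * (4 - 8) - 6 = 10

2P = (8, 10)


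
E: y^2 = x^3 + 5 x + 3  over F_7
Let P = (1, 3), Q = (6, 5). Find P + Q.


P != Q, so use the chord formula.
s = (y2 - y1) / (x2 - x1) = (2) / (5) mod 7 = 6
x3 = s^2 - x1 - x2 mod 7 = 6^2 - 1 - 6 = 1
y3 = s (x1 - x3) - y1 mod 7 = 6 * (1 - 1) - 3 = 4

P + Q = (1, 4)


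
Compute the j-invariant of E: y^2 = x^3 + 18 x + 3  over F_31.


Delta = -16(4 a^3 + 27 b^2) mod 31 = 10
-1728 * (4 a)^3 = -1728 * (4*18)^3 mod 31 = 2
j = 2 * 10^(-1) mod 31 = 25

j = 25 (mod 31)


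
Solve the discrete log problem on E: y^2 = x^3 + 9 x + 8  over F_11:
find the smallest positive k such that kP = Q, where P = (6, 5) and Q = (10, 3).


Enumerate multiples of P until we hit Q = (10, 3):
  1P = (6, 5)
  2P = (4, 3)
  3P = (2, 10)
  4P = (8, 3)
  5P = (9, 9)
  6P = (10, 8)
  7P = (10, 3)
Match found at i = 7.

k = 7


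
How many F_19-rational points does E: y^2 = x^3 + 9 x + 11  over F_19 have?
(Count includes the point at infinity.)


For each x in F_19, count y with y^2 = x^3 + 9 x + 11 mod 19:
  x = 0: RHS = 11, y in [7, 12]  -> 2 point(s)
  x = 4: RHS = 16, y in [4, 15]  -> 2 point(s)
  x = 8: RHS = 6, y in [5, 14]  -> 2 point(s)
  x = 9: RHS = 4, y in [2, 17]  -> 2 point(s)
  x = 11: RHS = 16, y in [4, 15]  -> 2 point(s)
  x = 12: RHS = 4, y in [2, 17]  -> 2 point(s)
  x = 13: RHS = 7, y in [8, 11]  -> 2 point(s)
  x = 15: RHS = 6, y in [5, 14]  -> 2 point(s)
  x = 17: RHS = 4, y in [2, 17]  -> 2 point(s)
  x = 18: RHS = 1, y in [1, 18]  -> 2 point(s)
Affine points: 20. Add the point at infinity: total = 21.

#E(F_19) = 21


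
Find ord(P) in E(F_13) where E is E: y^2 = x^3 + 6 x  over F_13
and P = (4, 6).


Compute successive multiples of P until we hit O:
  1P = (4, 6)
  2P = (9, 4)
  3P = (9, 9)
  4P = (4, 7)
  5P = O

ord(P) = 5


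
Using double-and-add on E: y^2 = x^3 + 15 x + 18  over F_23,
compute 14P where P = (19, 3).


k = 14 = 1110_2 (binary, LSB first: 0111)
Double-and-add from P = (19, 3):
  bit 0 = 0: acc unchanged = O
  bit 1 = 1: acc = O + (9, 10) = (9, 10)
  bit 2 = 1: acc = (9, 10) + (18, 5) = (0, 8)
  bit 3 = 1: acc = (0, 8) + (22, 5) = (10, 8)

14P = (10, 8)


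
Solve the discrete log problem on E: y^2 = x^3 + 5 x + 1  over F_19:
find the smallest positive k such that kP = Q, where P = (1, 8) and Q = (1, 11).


Enumerate multiples of P until we hit Q = (1, 11):
  1P = (1, 8)
  2P = (3, 10)
  3P = (16, 15)
  4P = (11, 0)
  5P = (16, 4)
  6P = (3, 9)
  7P = (1, 11)
Match found at i = 7.

k = 7


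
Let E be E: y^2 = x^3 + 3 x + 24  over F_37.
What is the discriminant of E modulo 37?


4 a^3 + 27 b^2 = 4*3^3 + 27*24^2 = 108 + 15552 = 15660
Delta = -16 * (15660) = -250560
Delta mod 37 = 4

Delta = 4 (mod 37)


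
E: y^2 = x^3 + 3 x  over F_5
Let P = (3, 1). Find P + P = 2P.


Doubling: s = (3 x1^2 + a) / (2 y1)
s = (3*3^2 + 3) / (2*1) mod 5 = 0
x3 = s^2 - 2 x1 mod 5 = 0^2 - 2*3 = 4
y3 = s (x1 - x3) - y1 mod 5 = 0 * (3 - 4) - 1 = 4

2P = (4, 4)


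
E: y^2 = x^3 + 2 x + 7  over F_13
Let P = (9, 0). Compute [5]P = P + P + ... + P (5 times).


k = 5 = 101_2 (binary, LSB first: 101)
Double-and-add from P = (9, 0):
  bit 0 = 1: acc = O + (9, 0) = (9, 0)
  bit 1 = 0: acc unchanged = (9, 0)
  bit 2 = 1: acc = (9, 0) + O = (9, 0)

5P = (9, 0)


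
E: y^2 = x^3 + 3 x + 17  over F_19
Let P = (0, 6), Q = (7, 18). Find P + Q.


P != Q, so use the chord formula.
s = (y2 - y1) / (x2 - x1) = (12) / (7) mod 19 = 18
x3 = s^2 - x1 - x2 mod 19 = 18^2 - 0 - 7 = 13
y3 = s (x1 - x3) - y1 mod 19 = 18 * (0 - 13) - 6 = 7

P + Q = (13, 7)


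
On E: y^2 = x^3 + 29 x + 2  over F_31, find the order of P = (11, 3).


Compute successive multiples of P until we hit O:
  1P = (11, 3)
  2P = (27, 16)
  3P = (18, 1)
  4P = (16, 25)
  5P = (6, 19)
  6P = (23, 23)
  7P = (17, 18)
  8P = (17, 13)
  ... (continuing to 15P)
  15P = O

ord(P) = 15


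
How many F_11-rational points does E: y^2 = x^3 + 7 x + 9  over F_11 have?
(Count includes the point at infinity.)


For each x in F_11, count y with y^2 = x^3 + 7 x + 9 mod 11:
  x = 0: RHS = 9, y in [3, 8]  -> 2 point(s)
  x = 2: RHS = 9, y in [3, 8]  -> 2 point(s)
  x = 5: RHS = 4, y in [2, 9]  -> 2 point(s)
  x = 6: RHS = 3, y in [5, 6]  -> 2 point(s)
  x = 7: RHS = 5, y in [4, 7]  -> 2 point(s)
  x = 8: RHS = 5, y in [4, 7]  -> 2 point(s)
  x = 9: RHS = 9, y in [3, 8]  -> 2 point(s)
  x = 10: RHS = 1, y in [1, 10]  -> 2 point(s)
Affine points: 16. Add the point at infinity: total = 17.

#E(F_11) = 17


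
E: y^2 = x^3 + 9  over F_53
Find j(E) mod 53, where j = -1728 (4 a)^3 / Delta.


Delta = -16(4 a^3 + 27 b^2) mod 53 = 41
-1728 * (4 a)^3 = -1728 * (4*0)^3 mod 53 = 0
j = 0 * 41^(-1) mod 53 = 0

j = 0 (mod 53)


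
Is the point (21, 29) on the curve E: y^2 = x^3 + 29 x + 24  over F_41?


Check whether y^2 = x^3 + 29 x + 24 (mod 41) for (x, y) = (21, 29).
LHS: y^2 = 29^2 mod 41 = 21
RHS: x^3 + 29 x + 24 = 21^3 + 29*21 + 24 mod 41 = 13
LHS != RHS

No, not on the curve


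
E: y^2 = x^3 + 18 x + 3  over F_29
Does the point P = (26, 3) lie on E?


Check whether y^2 = x^3 + 18 x + 3 (mod 29) for (x, y) = (26, 3).
LHS: y^2 = 3^2 mod 29 = 9
RHS: x^3 + 18 x + 3 = 26^3 + 18*26 + 3 mod 29 = 9
LHS = RHS

Yes, on the curve


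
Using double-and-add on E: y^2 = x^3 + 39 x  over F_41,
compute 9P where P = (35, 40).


k = 9 = 1001_2 (binary, LSB first: 1001)
Double-and-add from P = (35, 40):
  bit 0 = 1: acc = O + (35, 40) = (35, 40)
  bit 1 = 0: acc unchanged = (35, 40)
  bit 2 = 0: acc unchanged = (35, 40)
  bit 3 = 1: acc = (35, 40) + (1, 9) = (38, 26)

9P = (38, 26)


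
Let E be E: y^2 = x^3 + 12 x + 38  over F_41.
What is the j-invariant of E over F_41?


Delta = -16(4 a^3 + 27 b^2) mod 41 = 33
-1728 * (4 a)^3 = -1728 * (4*12)^3 mod 41 = 33
j = 33 * 33^(-1) mod 41 = 1

j = 1 (mod 41)


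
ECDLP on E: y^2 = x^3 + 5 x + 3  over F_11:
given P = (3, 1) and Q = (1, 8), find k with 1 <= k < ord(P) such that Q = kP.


Enumerate multiples of P until we hit Q = (1, 8):
  1P = (3, 1)
  2P = (8, 7)
  3P = (1, 8)
Match found at i = 3.

k = 3


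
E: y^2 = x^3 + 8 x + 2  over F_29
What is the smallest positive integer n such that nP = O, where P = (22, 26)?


Compute successive multiples of P until we hit O:
  1P = (22, 26)
  2P = (20, 19)
  3P = (21, 21)
  4P = (11, 0)
  5P = (21, 8)
  6P = (20, 10)
  7P = (22, 3)
  8P = O

ord(P) = 8


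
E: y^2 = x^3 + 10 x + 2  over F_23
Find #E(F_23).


For each x in F_23, count y with y^2 = x^3 + 10 x + 2 mod 23:
  x = 0: RHS = 2, y in [5, 18]  -> 2 point(s)
  x = 1: RHS = 13, y in [6, 17]  -> 2 point(s)
  x = 3: RHS = 13, y in [6, 17]  -> 2 point(s)
  x = 5: RHS = 16, y in [4, 19]  -> 2 point(s)
  x = 6: RHS = 2, y in [5, 18]  -> 2 point(s)
  x = 7: RHS = 1, y in [1, 22]  -> 2 point(s)
  x = 9: RHS = 16, y in [4, 19]  -> 2 point(s)
  x = 13: RHS = 6, y in [11, 12]  -> 2 point(s)
  x = 15: RHS = 8, y in [10, 13]  -> 2 point(s)
  x = 16: RHS = 3, y in [7, 16]  -> 2 point(s)
  x = 17: RHS = 2, y in [5, 18]  -> 2 point(s)
  x = 19: RHS = 13, y in [6, 17]  -> 2 point(s)
Affine points: 24. Add the point at infinity: total = 25.

#E(F_23) = 25


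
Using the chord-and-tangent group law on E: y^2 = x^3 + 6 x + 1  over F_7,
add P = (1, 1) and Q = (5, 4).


P != Q, so use the chord formula.
s = (y2 - y1) / (x2 - x1) = (3) / (4) mod 7 = 6
x3 = s^2 - x1 - x2 mod 7 = 6^2 - 1 - 5 = 2
y3 = s (x1 - x3) - y1 mod 7 = 6 * (1 - 2) - 1 = 0

P + Q = (2, 0)


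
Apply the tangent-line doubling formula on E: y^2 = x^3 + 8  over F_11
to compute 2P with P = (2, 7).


Doubling: s = (3 x1^2 + a) / (2 y1)
s = (3*2^2 + 0) / (2*7) mod 11 = 4
x3 = s^2 - 2 x1 mod 11 = 4^2 - 2*2 = 1
y3 = s (x1 - x3) - y1 mod 11 = 4 * (2 - 1) - 7 = 8

2P = (1, 8)


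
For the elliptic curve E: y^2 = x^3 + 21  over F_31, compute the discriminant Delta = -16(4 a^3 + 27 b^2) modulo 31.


4 a^3 + 27 b^2 = 4*0^3 + 27*21^2 = 0 + 11907 = 11907
Delta = -16 * (11907) = -190512
Delta mod 31 = 14

Delta = 14 (mod 31)


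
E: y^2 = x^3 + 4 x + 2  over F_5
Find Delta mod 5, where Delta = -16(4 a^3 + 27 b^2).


4 a^3 + 27 b^2 = 4*4^3 + 27*2^2 = 256 + 108 = 364
Delta = -16 * (364) = -5824
Delta mod 5 = 1

Delta = 1 (mod 5)


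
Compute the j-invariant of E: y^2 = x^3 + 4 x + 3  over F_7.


Delta = -16(4 a^3 + 27 b^2) mod 7 = 3
-1728 * (4 a)^3 = -1728 * (4*4)^3 mod 7 = 1
j = 1 * 3^(-1) mod 7 = 5

j = 5 (mod 7)


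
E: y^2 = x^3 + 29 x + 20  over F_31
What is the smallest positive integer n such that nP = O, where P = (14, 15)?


Compute successive multiples of P until we hit O:
  1P = (14, 15)
  2P = (12, 22)
  3P = (25, 8)
  4P = (17, 1)
  5P = (8, 19)
  6P = (6, 21)
  7P = (29, 4)
  8P = (7, 15)
  ... (continuing to 37P)
  37P = O

ord(P) = 37


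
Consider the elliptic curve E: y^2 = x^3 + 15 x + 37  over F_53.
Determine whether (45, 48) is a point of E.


Check whether y^2 = x^3 + 15 x + 37 (mod 53) for (x, y) = (45, 48).
LHS: y^2 = 48^2 mod 53 = 25
RHS: x^3 + 15 x + 37 = 45^3 + 15*45 + 37 mod 53 = 41
LHS != RHS

No, not on the curve


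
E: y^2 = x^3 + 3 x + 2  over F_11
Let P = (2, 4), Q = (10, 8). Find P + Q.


P != Q, so use the chord formula.
s = (y2 - y1) / (x2 - x1) = (4) / (8) mod 11 = 6
x3 = s^2 - x1 - x2 mod 11 = 6^2 - 2 - 10 = 2
y3 = s (x1 - x3) - y1 mod 11 = 6 * (2 - 2) - 4 = 7

P + Q = (2, 7)


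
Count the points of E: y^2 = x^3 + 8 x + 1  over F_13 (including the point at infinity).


For each x in F_13, count y with y^2 = x^3 + 8 x + 1 mod 13:
  x = 0: RHS = 1, y in [1, 12]  -> 2 point(s)
  x = 1: RHS = 10, y in [6, 7]  -> 2 point(s)
  x = 2: RHS = 12, y in [5, 8]  -> 2 point(s)
  x = 3: RHS = 0, y in [0]  -> 1 point(s)
  x = 5: RHS = 10, y in [6, 7]  -> 2 point(s)
  x = 7: RHS = 10, y in [6, 7]  -> 2 point(s)
  x = 9: RHS = 9, y in [3, 10]  -> 2 point(s)
  x = 11: RHS = 3, y in [4, 9]  -> 2 point(s)
Affine points: 15. Add the point at infinity: total = 16.

#E(F_13) = 16


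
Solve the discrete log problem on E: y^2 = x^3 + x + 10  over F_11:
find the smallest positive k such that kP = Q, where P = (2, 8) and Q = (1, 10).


Enumerate multiples of P until we hit Q = (1, 10):
  1P = (2, 8)
  2P = (1, 10)
Match found at i = 2.

k = 2


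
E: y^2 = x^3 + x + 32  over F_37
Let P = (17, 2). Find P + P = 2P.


Doubling: s = (3 x1^2 + a) / (2 y1)
s = (3*17^2 + 1) / (2*2) mod 37 = 32
x3 = s^2 - 2 x1 mod 37 = 32^2 - 2*17 = 28
y3 = s (x1 - x3) - y1 mod 37 = 32 * (17 - 28) - 2 = 16

2P = (28, 16)


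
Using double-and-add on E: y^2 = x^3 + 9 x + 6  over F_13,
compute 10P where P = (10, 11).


k = 10 = 1010_2 (binary, LSB first: 0101)
Double-and-add from P = (10, 11):
  bit 0 = 0: acc unchanged = O
  bit 1 = 1: acc = O + (9, 6) = (9, 6)
  bit 2 = 0: acc unchanged = (9, 6)
  bit 3 = 1: acc = (9, 6) + (12, 3) = (6, 4)

10P = (6, 4)


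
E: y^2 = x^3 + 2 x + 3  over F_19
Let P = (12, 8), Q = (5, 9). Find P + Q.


P != Q, so use the chord formula.
s = (y2 - y1) / (x2 - x1) = (1) / (12) mod 19 = 8
x3 = s^2 - x1 - x2 mod 19 = 8^2 - 12 - 5 = 9
y3 = s (x1 - x3) - y1 mod 19 = 8 * (12 - 9) - 8 = 16

P + Q = (9, 16)


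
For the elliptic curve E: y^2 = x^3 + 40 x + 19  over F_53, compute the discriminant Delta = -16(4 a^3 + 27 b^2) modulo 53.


4 a^3 + 27 b^2 = 4*40^3 + 27*19^2 = 256000 + 9747 = 265747
Delta = -16 * (265747) = -4251952
Delta mod 53 = 26

Delta = 26 (mod 53)


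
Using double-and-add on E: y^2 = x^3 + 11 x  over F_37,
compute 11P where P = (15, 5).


k = 11 = 1011_2 (binary, LSB first: 1101)
Double-and-add from P = (15, 5):
  bit 0 = 1: acc = O + (15, 5) = (15, 5)
  bit 1 = 1: acc = (15, 5) + (11, 3) = (2, 20)
  bit 2 = 0: acc unchanged = (2, 20)
  bit 3 = 1: acc = (2, 20) + (1, 7) = (18, 31)

11P = (18, 31)


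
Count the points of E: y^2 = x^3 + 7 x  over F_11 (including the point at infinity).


For each x in F_11, count y with y^2 = x^3 + 7 x + 0 mod 11:
  x = 0: RHS = 0, y in [0]  -> 1 point(s)
  x = 2: RHS = 0, y in [0]  -> 1 point(s)
  x = 3: RHS = 4, y in [2, 9]  -> 2 point(s)
  x = 4: RHS = 4, y in [2, 9]  -> 2 point(s)
  x = 6: RHS = 5, y in [4, 7]  -> 2 point(s)
  x = 9: RHS = 0, y in [0]  -> 1 point(s)
  x = 10: RHS = 3, y in [5, 6]  -> 2 point(s)
Affine points: 11. Add the point at infinity: total = 12.

#E(F_11) = 12


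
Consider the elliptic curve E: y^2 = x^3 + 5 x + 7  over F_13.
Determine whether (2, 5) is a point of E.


Check whether y^2 = x^3 + 5 x + 7 (mod 13) for (x, y) = (2, 5).
LHS: y^2 = 5^2 mod 13 = 12
RHS: x^3 + 5 x + 7 = 2^3 + 5*2 + 7 mod 13 = 12
LHS = RHS

Yes, on the curve


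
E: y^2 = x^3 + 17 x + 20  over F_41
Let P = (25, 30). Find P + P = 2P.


Doubling: s = (3 x1^2 + a) / (2 y1)
s = (3*25^2 + 17) / (2*30) mod 41 = 37
x3 = s^2 - 2 x1 mod 41 = 37^2 - 2*25 = 7
y3 = s (x1 - x3) - y1 mod 41 = 37 * (25 - 7) - 30 = 21

2P = (7, 21)


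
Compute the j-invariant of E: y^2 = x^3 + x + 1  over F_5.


Delta = -16(4 a^3 + 27 b^2) mod 5 = 4
-1728 * (4 a)^3 = -1728 * (4*1)^3 mod 5 = 3
j = 3 * 4^(-1) mod 5 = 2

j = 2 (mod 5)


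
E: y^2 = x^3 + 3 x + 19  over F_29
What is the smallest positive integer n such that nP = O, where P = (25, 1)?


Compute successive multiples of P until we hit O:
  1P = (25, 1)
  2P = (13, 15)
  3P = (27, 11)
  4P = (2, 27)
  5P = (24, 13)
  6P = (8, 27)
  7P = (16, 4)
  8P = (1, 20)
  ... (continuing to 29P)
  29P = O

ord(P) = 29


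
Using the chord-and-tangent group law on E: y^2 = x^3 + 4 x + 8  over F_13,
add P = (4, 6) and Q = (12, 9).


P != Q, so use the chord formula.
s = (y2 - y1) / (x2 - x1) = (3) / (8) mod 13 = 2
x3 = s^2 - x1 - x2 mod 13 = 2^2 - 4 - 12 = 1
y3 = s (x1 - x3) - y1 mod 13 = 2 * (4 - 1) - 6 = 0

P + Q = (1, 0)


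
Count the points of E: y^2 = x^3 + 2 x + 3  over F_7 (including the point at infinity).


For each x in F_7, count y with y^2 = x^3 + 2 x + 3 mod 7:
  x = 2: RHS = 1, y in [1, 6]  -> 2 point(s)
  x = 3: RHS = 1, y in [1, 6]  -> 2 point(s)
  x = 6: RHS = 0, y in [0]  -> 1 point(s)
Affine points: 5. Add the point at infinity: total = 6.

#E(F_7) = 6


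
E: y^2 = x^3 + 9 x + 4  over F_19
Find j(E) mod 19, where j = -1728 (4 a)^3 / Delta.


Delta = -16(4 a^3 + 27 b^2) mod 19 = 12
-1728 * (4 a)^3 = -1728 * (4*9)^3 mod 19 = 11
j = 11 * 12^(-1) mod 19 = 12

j = 12 (mod 19)


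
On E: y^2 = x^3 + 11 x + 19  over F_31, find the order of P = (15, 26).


Compute successive multiples of P until we hit O:
  1P = (15, 26)
  2P = (21, 26)
  3P = (26, 5)
  4P = (29, 12)
  5P = (19, 9)
  6P = (17, 29)
  7P = (9, 14)
  8P = (11, 13)
  ... (continuing to 20P)
  20P = O

ord(P) = 20


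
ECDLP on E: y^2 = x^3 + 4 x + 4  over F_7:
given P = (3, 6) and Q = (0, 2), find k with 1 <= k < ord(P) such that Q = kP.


Enumerate multiples of P until we hit Q = (0, 2):
  1P = (3, 6)
  2P = (5, 4)
  3P = (0, 5)
  4P = (1, 4)
  5P = (4, 0)
  6P = (1, 3)
  7P = (0, 2)
Match found at i = 7.

k = 7


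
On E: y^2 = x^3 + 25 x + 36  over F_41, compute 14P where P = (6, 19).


k = 14 = 1110_2 (binary, LSB first: 0111)
Double-and-add from P = (6, 19):
  bit 0 = 0: acc unchanged = O
  bit 1 = 1: acc = O + (31, 37) = (31, 37)
  bit 2 = 1: acc = (31, 37) + (40, 16) = (21, 8)
  bit 3 = 1: acc = (21, 8) + (38, 37) = (13, 37)

14P = (13, 37)


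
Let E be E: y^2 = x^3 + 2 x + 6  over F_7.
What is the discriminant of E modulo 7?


4 a^3 + 27 b^2 = 4*2^3 + 27*6^2 = 32 + 972 = 1004
Delta = -16 * (1004) = -16064
Delta mod 7 = 1

Delta = 1 (mod 7)


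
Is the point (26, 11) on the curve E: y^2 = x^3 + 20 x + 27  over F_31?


Check whether y^2 = x^3 + 20 x + 27 (mod 31) for (x, y) = (26, 11).
LHS: y^2 = 11^2 mod 31 = 28
RHS: x^3 + 20 x + 27 = 26^3 + 20*26 + 27 mod 31 = 19
LHS != RHS

No, not on the curve


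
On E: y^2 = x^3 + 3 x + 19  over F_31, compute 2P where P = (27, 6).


Doubling: s = (3 x1^2 + a) / (2 y1)
s = (3*27^2 + 3) / (2*6) mod 31 = 12
x3 = s^2 - 2 x1 mod 31 = 12^2 - 2*27 = 28
y3 = s (x1 - x3) - y1 mod 31 = 12 * (27 - 28) - 6 = 13

2P = (28, 13)


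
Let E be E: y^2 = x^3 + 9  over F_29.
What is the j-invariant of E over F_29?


Delta = -16(4 a^3 + 27 b^2) mod 29 = 11
-1728 * (4 a)^3 = -1728 * (4*0)^3 mod 29 = 0
j = 0 * 11^(-1) mod 29 = 0

j = 0 (mod 29)


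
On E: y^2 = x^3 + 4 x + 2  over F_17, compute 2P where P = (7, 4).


Doubling: s = (3 x1^2 + a) / (2 y1)
s = (3*7^2 + 4) / (2*4) mod 17 = 4
x3 = s^2 - 2 x1 mod 17 = 4^2 - 2*7 = 2
y3 = s (x1 - x3) - y1 mod 17 = 4 * (7 - 2) - 4 = 16

2P = (2, 16)


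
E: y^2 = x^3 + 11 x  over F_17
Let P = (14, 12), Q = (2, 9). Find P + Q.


P != Q, so use the chord formula.
s = (y2 - y1) / (x2 - x1) = (14) / (5) mod 17 = 13
x3 = s^2 - x1 - x2 mod 17 = 13^2 - 14 - 2 = 0
y3 = s (x1 - x3) - y1 mod 17 = 13 * (14 - 0) - 12 = 0

P + Q = (0, 0)
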